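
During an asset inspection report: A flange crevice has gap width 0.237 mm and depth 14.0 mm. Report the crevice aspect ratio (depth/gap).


Aspect ratio = depth / gap
Ratio = 14.0 / 0.237 = 59.1

59.1


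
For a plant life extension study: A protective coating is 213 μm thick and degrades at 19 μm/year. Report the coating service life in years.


Service life = thickness / degradation rate
Life = 213 / 19 = 11.2 years

11.2 years


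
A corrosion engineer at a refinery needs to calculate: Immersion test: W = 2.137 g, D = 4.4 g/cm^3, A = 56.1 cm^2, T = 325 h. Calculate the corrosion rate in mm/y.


Apply the mm/y weight-loss relation: CR = 87600 * W / (D * A * T)
Numerator: 87600 * 2.137 = 187201.2
Denominator: 4.4 * 56.1 * 325 = 80223.0
CR = 187201.2 / 80223.0 = 2.33351 mm/y

2.33351 mm/y


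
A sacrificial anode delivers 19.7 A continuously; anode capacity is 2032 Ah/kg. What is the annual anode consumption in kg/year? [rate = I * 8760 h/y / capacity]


Annual consumption = current * hours per year / capacity
Rate = 19.7 * 8760 / 2032 = 84.9 kg/year

84.9 kg/year


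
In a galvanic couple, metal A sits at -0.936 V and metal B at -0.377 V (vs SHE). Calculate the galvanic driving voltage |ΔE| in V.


Driving voltage is the absolute potential difference.
|ΔE| = |-0.936 − (-0.377)| = 0.559 V

0.559 V


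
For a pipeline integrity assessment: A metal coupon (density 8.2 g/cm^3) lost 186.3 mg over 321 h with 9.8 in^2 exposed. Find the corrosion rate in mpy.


Apply the mpy weight-loss relation: CR = 534 * W / (D * A * T)
Numerator: 534 * 186.3 = 99484.2
Denominator: 8.2 * 9.8 * 321 = 25795.56
CR = 99484.2 / 25795.56 = 3.857 mpy

3.857 mpy


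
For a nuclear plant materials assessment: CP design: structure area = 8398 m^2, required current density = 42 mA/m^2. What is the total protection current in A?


I = area * current density, then convert mA → A (÷1000)
I = 8398 * 42 / 1000 = 352.72 A

352.72 A


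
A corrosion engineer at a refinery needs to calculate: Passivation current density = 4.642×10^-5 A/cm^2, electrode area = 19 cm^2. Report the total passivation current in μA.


I = i_pass * A, then convert A → μA (×10^6)
I = 4.642×10^-5 * 19 * 10^6 = 881.98 μA

881.98 μA


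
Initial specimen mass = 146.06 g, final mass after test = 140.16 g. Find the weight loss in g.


Weight loss = initial − final
WL = 146.06 − 140.16 = 5.9 g

5.9 g


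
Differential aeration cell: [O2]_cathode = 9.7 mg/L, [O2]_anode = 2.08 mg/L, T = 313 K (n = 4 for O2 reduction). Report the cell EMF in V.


Apply the Nernst concentration-cell relation: E = (RT/nF)*ln(C_cathode/C_anode)
RT/nF = 8.314*313/(4*96485) = 0.00674271 V
ln(9.7/2.08) = 1.53976
E = 0.00674271 * 1.53976 = 0.01038 V

0.01038 V


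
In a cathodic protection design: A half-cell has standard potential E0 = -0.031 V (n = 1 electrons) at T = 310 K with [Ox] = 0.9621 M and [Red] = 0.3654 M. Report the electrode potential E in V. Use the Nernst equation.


Apply the Nernst equation: E = E0 + (RT/nF)*ln([Ox]/[Red])
Step 1: RT/nF = 8.314*310/(1*96485) = 0.02671234 V
Step 2: [Ox]/[Red] = 0.9621/0.3654 = 2.633005
Step 3: ln(2.633005) = 0.968126
Step 4: correction = 0.02671234 * 0.968126 = 0.0259 V
E = -0.031 + 0.0259 = -0.0051 V

-0.0051 V


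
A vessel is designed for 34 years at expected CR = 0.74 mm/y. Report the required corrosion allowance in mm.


Corrosion allowance = CR × design life
CA = 0.74 * 34 = 25.16 mm

25.16 mm


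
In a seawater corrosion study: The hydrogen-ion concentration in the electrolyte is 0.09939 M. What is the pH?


pH = −log10[H+]
pH = −log10(0.09939) = 1.0

1.0


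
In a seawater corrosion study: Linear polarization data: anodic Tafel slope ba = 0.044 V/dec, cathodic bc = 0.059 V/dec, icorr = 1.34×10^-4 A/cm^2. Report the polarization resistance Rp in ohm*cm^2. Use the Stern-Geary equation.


Apply the Stern-Geary equation: Rp = ba*bc / (2.303*icorr*(ba+bc))
ba*bc = 0.044*0.059 = 0.002596
ba+bc = 0.103; 2.303*icorr*(ba+bc) = 2.303*1.34×10^-4*0.103 = 3.1786006×10^-5
Rp = 0.002596 / 3.1786006×10^-5 = 81.67 ohm*cm^2

81.67 ohm*cm^2


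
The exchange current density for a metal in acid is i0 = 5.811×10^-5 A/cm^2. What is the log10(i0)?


i0 = 5.811×10^-5 A/cm^2
log10(i0) = -4.236

-4.236


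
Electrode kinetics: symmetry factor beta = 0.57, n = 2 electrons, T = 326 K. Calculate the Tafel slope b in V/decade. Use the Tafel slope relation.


Apply the Tafel slope relation: b = 2.303*R*T/(beta*n*F)
Numerator: 2.303 * 8.314 * 326 = 6241.97
Denominator: 0.57 * 2 * 96485 = 109992.9
b = 6241.97 / 109992.9 = 0.0567 V/decade

0.0567 V/decade


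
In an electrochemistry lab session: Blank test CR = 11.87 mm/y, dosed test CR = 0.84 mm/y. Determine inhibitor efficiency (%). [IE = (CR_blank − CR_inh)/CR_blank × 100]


Apply the inhibitor-efficiency definition: IE = (CR_blank − CR_inh)/CR_blank × 100
IE = (11.87 − 0.84) / 11.87 × 100
IE = 11.03 / 11.87 × 100 = 92.9 %

92.9 %


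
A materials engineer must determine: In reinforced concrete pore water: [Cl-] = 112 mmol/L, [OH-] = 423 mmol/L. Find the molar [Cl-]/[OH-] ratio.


Threshold parameter = [Cl-] / [OH-] (molar basis; both in mmol/L, so units cancel)
Ratio = 112 / 423 = 0.26

0.26


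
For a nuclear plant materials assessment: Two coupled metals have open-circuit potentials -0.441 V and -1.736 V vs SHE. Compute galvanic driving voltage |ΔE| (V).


Driving voltage is the absolute potential difference.
|ΔE| = |-0.441 − (-1.736)| = 1.295 V

1.295 V


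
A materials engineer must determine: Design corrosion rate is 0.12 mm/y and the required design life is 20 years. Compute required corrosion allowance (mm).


Corrosion allowance = CR × design life
CA = 0.12 * 20 = 2.4 mm

2.4 mm


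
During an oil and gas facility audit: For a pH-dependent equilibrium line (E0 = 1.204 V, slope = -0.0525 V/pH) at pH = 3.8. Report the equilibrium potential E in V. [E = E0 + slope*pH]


Apply the Pourbaix line equation: E = E0 + slope*pH
E = 1.204 + (-0.0525)*3.8 = 1.204 + (-0.1995) = 1.0045 V
Rounded to 3 decimal places: E = 1.005 V

1.005 V


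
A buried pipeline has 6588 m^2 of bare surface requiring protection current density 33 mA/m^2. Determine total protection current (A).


I = area * current density, then convert mA → A (÷1000)
I = 6588 * 33 / 1000 = 217.4 A

217.4 A


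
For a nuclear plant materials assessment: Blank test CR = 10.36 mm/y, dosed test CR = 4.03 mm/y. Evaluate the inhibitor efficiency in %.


Apply the inhibitor-efficiency definition: IE = (CR_blank − CR_inh)/CR_blank × 100
IE = (10.36 − 4.03) / 10.36 × 100
IE = 6.33 / 10.36 × 100 = 61.1 %

61.1 %


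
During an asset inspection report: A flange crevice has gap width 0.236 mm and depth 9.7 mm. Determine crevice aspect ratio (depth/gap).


Aspect ratio = depth / gap
Ratio = 9.7 / 0.236 = 41.1

41.1


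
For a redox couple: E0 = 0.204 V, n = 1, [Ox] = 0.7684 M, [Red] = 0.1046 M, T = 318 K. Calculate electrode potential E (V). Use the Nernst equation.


Apply the Nernst equation: E = E0 + (RT/nF)*ln([Ox]/[Red])
Step 1: RT/nF = 8.314*318/(1*96485) = 0.02740169 V
Step 2: [Ox]/[Red] = 0.7684/0.1046 = 7.34608
Step 3: ln(7.34608) = 1.994167
Step 4: correction = 0.02740169 * 1.994167 = 0.055 V
E = 0.204 + 0.055 = 0.259 V

0.259 V


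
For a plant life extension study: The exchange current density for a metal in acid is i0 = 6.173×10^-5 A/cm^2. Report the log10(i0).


i0 = 6.173×10^-5 A/cm^2
log10(i0) = -4.21

-4.21


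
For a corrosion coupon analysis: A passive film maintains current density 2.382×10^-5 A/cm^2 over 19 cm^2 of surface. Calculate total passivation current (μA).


I = i_pass * A, then convert A → μA (×10^6)
I = 2.382×10^-5 * 19 * 10^6 = 452.58 μA

452.58 μA


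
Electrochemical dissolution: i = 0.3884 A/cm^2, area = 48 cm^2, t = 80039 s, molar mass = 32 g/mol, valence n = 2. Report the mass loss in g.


Apply Faraday's law: m = i*A*t*M / (n*F)
Total charge passed Q = i*A*t = 0.3884*48*80039 = 1492183.0848 C
m = Q*M/(n*F) = 1492183.0848*32/(2*96485) = 247.44706 g

247.44706 g


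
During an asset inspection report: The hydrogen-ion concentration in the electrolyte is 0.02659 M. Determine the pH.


pH = −log10[H+]
pH = −log10(0.02659) = 1.58

1.58


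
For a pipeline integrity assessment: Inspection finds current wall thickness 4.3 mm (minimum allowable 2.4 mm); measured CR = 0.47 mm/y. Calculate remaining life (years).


Apply the remaining-life relation: RL = (t_current − t_min) / CR
RL = (4.3 − 2.4) / 0.47 = 1.9 / 0.47 = 4.0 years

4.0 years


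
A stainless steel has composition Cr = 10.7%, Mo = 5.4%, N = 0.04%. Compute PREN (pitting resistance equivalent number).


Apply the PREN formula: PREN = Cr + 3.3*Mo + 16*N
PREN = 10.7 + 3.3*5.4 + 16*0.04
PREN = 10.7 + 17.82 + 0.64 = 29.16

29.16


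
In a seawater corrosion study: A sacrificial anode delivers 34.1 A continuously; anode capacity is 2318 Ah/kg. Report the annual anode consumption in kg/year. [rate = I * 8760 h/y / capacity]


Annual consumption = current * hours per year / capacity
Rate = 34.1 * 8760 / 2318 = 128.9 kg/year

128.9 kg/year


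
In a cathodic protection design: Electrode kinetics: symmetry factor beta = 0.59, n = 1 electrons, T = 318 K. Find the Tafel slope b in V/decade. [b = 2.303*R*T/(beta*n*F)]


Apply the Tafel slope relation: b = 2.303*R*T/(beta*n*F)
Numerator: 2.303 * 8.314 * 318 = 6088.79
Denominator: 0.59 * 1 * 96485 = 56926.15
b = 6088.79 / 56926.15 = 0.107 V/decade

0.107 V/decade


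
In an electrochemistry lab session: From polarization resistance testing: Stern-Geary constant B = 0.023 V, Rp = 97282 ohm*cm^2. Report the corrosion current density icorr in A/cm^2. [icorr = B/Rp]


Apply the Stern-Geary relation: icorr = B / Rp
icorr = 0.023 / 97282 = 2.364×10^-7 A/cm^2

2.364×10^-7 A/cm^2


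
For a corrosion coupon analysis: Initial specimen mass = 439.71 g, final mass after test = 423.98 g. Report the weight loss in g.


Weight loss = initial − final
WL = 439.71 − 423.98 = 15.73 g

15.73 g


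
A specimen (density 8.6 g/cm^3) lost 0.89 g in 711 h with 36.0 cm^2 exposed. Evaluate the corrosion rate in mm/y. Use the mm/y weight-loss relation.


Apply the mm/y weight-loss relation: CR = 87600 * W / (D * A * T)
Numerator: 87600 * 0.89 = 77964.0
Denominator: 8.6 * 36.0 * 711 = 220125.6
CR = 77964.0 / 220125.6 = 0.35418 mm/y

0.35418 mm/y


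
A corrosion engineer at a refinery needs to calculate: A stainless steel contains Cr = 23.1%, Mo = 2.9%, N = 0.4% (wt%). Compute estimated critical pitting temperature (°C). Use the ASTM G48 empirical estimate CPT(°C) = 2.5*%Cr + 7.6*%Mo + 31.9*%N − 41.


Apply the ASTM G48 empirical CPT estimate: CPT(°C) = 2.5*%Cr + 7.6*%Mo + 31.9*%N − 41
2.5*23.1 = 57.75; 7.6*2.9 = 22.04; 31.9*0.4 = 12.76
CPT = 57.75 + 22.04 + 12.76 − 41 = 51.55 °C
Rounded to 0.1 °C: CPT ≈ 51.6 °C

51.6 °C


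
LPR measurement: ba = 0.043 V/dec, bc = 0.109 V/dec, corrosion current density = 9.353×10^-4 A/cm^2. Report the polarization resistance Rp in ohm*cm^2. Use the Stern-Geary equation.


Apply the Stern-Geary equation: Rp = ba*bc / (2.303*icorr*(ba+bc))
ba*bc = 0.043*0.109 = 0.004687
ba+bc = 0.152; 2.303*icorr*(ba+bc) = 2.303*9.353×10^-4*0.152 = 3.2740738×10^-4
Rp = 0.004687 / 3.2740738×10^-4 = 14.3 ohm*cm^2

14.3 ohm*cm^2


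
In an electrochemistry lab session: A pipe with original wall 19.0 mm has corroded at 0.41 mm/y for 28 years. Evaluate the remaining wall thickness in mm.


Remaining wall = original − CR × time
t = 19.0 − 0.41*28 = 19.0 − 11.48 = 7.52 mm

7.52 mm


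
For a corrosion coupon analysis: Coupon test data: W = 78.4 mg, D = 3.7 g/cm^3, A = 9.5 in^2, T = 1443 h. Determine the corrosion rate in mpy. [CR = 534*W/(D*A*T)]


Apply the mpy weight-loss relation: CR = 534 * W / (D * A * T)
Numerator: 534 * 78.4 = 41865.6
Denominator: 3.7 * 9.5 * 1443 = 50721.45
CR = 41865.6 / 50721.45 = 0.8254 mpy

0.8254 mpy


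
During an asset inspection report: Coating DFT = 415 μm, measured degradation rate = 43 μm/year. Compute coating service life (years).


Service life = thickness / degradation rate
Life = 415 / 43 = 9.7 years

9.7 years


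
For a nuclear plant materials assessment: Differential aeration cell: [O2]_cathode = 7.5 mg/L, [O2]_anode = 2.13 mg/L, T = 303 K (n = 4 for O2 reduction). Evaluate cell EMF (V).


Apply the Nernst concentration-cell relation: E = (RT/nF)*ln(C_cathode/C_anode)
RT/nF = 8.314*303/(4*96485) = 0.00652729 V
ln(7.5/2.13) = 1.25878
E = 0.00652729 * 1.25878 = 0.00822 V

0.00822 V


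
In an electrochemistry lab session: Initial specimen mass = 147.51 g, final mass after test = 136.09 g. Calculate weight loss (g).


Weight loss = initial − final
WL = 147.51 − 136.09 = 11.42 g

11.42 g


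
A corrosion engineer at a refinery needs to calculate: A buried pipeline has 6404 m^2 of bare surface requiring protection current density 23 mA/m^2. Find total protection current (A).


I = area * current density, then convert mA → A (÷1000)
I = 6404 * 23 / 1000 = 147.29 A

147.29 A


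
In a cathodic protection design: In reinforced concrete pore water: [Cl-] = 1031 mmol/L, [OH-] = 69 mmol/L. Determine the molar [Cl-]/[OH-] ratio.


Threshold parameter = [Cl-] / [OH-] (molar basis; both in mmol/L, so units cancel)
Ratio = 1031 / 69 = 14.94

14.94


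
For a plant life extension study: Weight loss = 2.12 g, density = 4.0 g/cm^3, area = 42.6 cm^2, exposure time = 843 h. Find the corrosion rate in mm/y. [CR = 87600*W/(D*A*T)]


Apply the mm/y weight-loss relation: CR = 87600 * W / (D * A * T)
Numerator: 87600 * 2.12 = 185712.0
Denominator: 4.0 * 42.6 * 843 = 143647.2
CR = 185712.0 / 143647.2 = 1.292834 mm/y

1.292834 mm/y


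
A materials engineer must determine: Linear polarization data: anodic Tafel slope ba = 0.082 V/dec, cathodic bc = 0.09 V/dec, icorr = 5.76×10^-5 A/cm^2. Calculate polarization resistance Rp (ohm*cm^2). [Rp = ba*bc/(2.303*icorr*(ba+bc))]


Apply the Stern-Geary equation: Rp = ba*bc / (2.303*icorr*(ba+bc))
ba*bc = 0.082*0.09 = 0.00738
ba+bc = 0.172; 2.303*icorr*(ba+bc) = 2.303*5.76×10^-5*0.172 = 2.2816282×10^-5
Rp = 0.00738 / 2.2816282×10^-5 = 323.45 ohm*cm^2

323.45 ohm*cm^2


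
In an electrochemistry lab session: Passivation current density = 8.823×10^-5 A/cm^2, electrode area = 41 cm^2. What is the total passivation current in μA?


I = i_pass * A, then convert A → μA (×10^6)
I = 8.823×10^-5 * 41 * 10^6 = 3617.43 μA

3617.43 μA


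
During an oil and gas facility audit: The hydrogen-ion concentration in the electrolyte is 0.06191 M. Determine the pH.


pH = −log10[H+]
pH = −log10(0.06191) = 1.21

1.21


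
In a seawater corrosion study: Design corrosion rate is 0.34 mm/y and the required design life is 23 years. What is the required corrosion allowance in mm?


Corrosion allowance = CR × design life
CA = 0.34 * 23 = 7.82 mm

7.82 mm


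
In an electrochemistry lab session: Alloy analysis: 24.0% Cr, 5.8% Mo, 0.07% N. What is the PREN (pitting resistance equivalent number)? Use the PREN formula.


Apply the PREN formula: PREN = Cr + 3.3*Mo + 16*N
PREN = 24.0 + 3.3*5.8 + 16*0.07
PREN = 24.0 + 19.14 + 1.12 = 44.26

44.26


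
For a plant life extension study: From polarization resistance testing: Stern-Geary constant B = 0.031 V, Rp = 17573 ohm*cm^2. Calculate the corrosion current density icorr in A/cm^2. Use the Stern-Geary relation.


Apply the Stern-Geary relation: icorr = B / Rp
icorr = 0.031 / 17573 = 1.764×10^-6 A/cm^2

1.764×10^-6 A/cm^2


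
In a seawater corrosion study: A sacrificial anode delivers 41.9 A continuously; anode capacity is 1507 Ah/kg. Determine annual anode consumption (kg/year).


Annual consumption = current * hours per year / capacity
Rate = 41.9 * 8760 / 1507 = 243.6 kg/year

243.6 kg/year


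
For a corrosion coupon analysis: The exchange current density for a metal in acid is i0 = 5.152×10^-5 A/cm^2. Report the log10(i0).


i0 = 5.152×10^-5 A/cm^2
log10(i0) = -4.288

-4.288


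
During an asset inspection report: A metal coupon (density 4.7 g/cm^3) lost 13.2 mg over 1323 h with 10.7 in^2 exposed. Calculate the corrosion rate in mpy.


Apply the mpy weight-loss relation: CR = 534 * W / (D * A * T)
Numerator: 534 * 13.2 = 7048.8
Denominator: 4.7 * 10.7 * 1323 = 66533.67
CR = 7048.8 / 66533.67 = 0.106 mpy

0.106 mpy


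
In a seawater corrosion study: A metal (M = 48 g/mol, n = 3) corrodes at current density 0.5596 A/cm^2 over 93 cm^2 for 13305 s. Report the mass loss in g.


Apply Faraday's law: m = i*A*t*M / (n*F)
Total charge passed Q = i*A*t = 0.5596*93*13305 = 692429.454 C
m = Q*M/(n*F) = 692429.454*48/(3*96485) = 114.825 g

114.825 g


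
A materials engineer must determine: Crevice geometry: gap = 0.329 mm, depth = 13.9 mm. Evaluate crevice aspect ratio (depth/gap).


Aspect ratio = depth / gap
Ratio = 13.9 / 0.329 = 42.2

42.2


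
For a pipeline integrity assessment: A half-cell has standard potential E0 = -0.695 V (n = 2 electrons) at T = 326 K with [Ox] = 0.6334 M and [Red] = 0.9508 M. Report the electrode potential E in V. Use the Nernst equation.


Apply the Nernst equation: E = E0 + (RT/nF)*ln([Ox]/[Red])
Step 1: RT/nF = 8.314*326/(2*96485) = 0.01404552 V
Step 2: [Ox]/[Red] = 0.6334/0.9508 = 0.666176
Step 3: ln(0.666176) = -0.406201
Step 4: correction = 0.01404552 * -0.406201 = -0.006 V
E = -0.695 + -0.006 = -0.701 V

-0.701 V


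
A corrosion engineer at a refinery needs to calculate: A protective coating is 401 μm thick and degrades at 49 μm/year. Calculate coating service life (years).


Service life = thickness / degradation rate
Life = 401 / 49 = 8.2 years

8.2 years


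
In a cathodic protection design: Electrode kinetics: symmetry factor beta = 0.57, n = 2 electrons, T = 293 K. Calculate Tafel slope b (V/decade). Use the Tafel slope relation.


Apply the Tafel slope relation: b = 2.303*R*T/(beta*n*F)
Numerator: 2.303 * 8.314 * 293 = 5610.11
Denominator: 0.57 * 2 * 96485 = 109992.9
b = 5610.11 / 109992.9 = 0.051 V/decade

0.051 V/decade


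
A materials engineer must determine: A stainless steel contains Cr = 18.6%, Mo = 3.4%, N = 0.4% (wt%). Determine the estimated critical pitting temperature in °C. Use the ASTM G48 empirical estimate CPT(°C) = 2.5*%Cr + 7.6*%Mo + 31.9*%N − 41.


Apply the ASTM G48 empirical CPT estimate: CPT(°C) = 2.5*%Cr + 7.6*%Mo + 31.9*%N − 41
2.5*18.6 = 46.5; 7.6*3.4 = 25.84; 31.9*0.4 = 12.76
CPT = 46.5 + 25.84 + 12.76 − 41 = 44.1 °C
Rounded to 0.1 °C: CPT ≈ 44.1 °C

44.1 °C


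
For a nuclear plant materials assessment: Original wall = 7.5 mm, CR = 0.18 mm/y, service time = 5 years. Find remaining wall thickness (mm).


Remaining wall = original − CR × time
t = 7.5 − 0.18*5 = 7.5 − 0.9 = 6.6 mm

6.6 mm


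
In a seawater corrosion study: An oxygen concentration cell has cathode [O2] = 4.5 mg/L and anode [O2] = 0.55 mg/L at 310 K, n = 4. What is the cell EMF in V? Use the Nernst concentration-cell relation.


Apply the Nernst concentration-cell relation: E = (RT/nF)*ln(C_cathode/C_anode)
RT/nF = 8.314*310/(4*96485) = 0.00667808 V
ln(4.5/0.55) = 2.10191
E = 0.00667808 * 2.10191 = 0.01404 V

0.01404 V


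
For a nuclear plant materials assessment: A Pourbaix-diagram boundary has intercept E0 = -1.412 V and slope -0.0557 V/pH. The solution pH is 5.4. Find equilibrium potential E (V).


Apply the Pourbaix line equation: E = E0 + slope*pH
E = -1.412 + (-0.0557)*5.4 = -1.412 + (-0.30078) = -1.71278 V
Rounded to 4 decimal places: E = -1.7128 V

-1.7128 V


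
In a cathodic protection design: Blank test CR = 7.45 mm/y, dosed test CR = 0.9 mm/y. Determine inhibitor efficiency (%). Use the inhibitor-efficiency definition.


Apply the inhibitor-efficiency definition: IE = (CR_blank − CR_inh)/CR_blank × 100
IE = (7.45 − 0.9) / 7.45 × 100
IE = 6.55 / 7.45 × 100 = 87.9 %

87.9 %


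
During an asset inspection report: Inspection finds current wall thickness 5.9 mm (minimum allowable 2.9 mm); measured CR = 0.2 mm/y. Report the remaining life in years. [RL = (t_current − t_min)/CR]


Apply the remaining-life relation: RL = (t_current − t_min) / CR
RL = (5.9 − 2.9) / 0.2 = 3.0 / 0.2 = 15.0 years

15.0 years


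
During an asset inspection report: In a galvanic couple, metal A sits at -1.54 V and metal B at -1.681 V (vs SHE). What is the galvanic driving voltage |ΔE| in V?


Driving voltage is the absolute potential difference.
|ΔE| = |-1.54 − (-1.681)| = 0.141 V

0.141 V


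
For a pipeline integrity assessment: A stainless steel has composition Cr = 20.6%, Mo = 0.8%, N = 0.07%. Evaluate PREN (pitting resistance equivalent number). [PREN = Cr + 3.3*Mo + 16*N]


Apply the PREN formula: PREN = Cr + 3.3*Mo + 16*N
PREN = 20.6 + 3.3*0.8 + 16*0.07
PREN = 20.6 + 2.64 + 1.12 = 24.36

24.36


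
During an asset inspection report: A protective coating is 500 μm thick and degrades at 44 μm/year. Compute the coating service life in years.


Service life = thickness / degradation rate
Life = 500 / 44 = 11.4 years

11.4 years


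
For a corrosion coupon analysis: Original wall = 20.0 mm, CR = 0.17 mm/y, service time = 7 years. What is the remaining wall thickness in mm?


Remaining wall = original − CR × time
t = 20.0 − 0.17*7 = 20.0 − 1.19 = 18.81 mm

18.81 mm


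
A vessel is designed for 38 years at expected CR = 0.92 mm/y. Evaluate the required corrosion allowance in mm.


Corrosion allowance = CR × design life
CA = 0.92 * 38 = 34.96 mm

34.96 mm


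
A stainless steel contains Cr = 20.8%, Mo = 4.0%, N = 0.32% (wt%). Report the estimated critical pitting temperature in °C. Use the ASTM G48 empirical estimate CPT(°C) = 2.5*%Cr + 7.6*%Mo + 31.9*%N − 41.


Apply the ASTM G48 empirical CPT estimate: CPT(°C) = 2.5*%Cr + 7.6*%Mo + 31.9*%N − 41
2.5*20.8 = 52; 7.6*4.0 = 30.4; 31.9*0.32 = 10.208
CPT = 52 + 30.4 + 10.208 − 41 = 51.608 °C
Rounded to 0.1 °C: CPT ≈ 51.6 °C

51.6 °C


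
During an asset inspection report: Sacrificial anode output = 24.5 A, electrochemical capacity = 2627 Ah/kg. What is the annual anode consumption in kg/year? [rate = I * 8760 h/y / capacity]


Annual consumption = current * hours per year / capacity
Rate = 24.5 * 8760 / 2627 = 81.7 kg/year

81.7 kg/year


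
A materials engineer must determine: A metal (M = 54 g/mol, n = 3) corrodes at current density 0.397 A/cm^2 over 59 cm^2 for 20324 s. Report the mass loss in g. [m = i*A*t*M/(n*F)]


Apply Faraday's law: m = i*A*t*M / (n*F)
Total charge passed Q = i*A*t = 0.397*59*20324 = 476049.052 C
m = Q*M/(n*F) = 476049.052*54/(3*96485) = 88.8105 g

88.8105 g


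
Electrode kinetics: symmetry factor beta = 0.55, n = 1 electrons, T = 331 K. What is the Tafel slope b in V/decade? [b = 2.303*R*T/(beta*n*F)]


Apply the Tafel slope relation: b = 2.303*R*T/(beta*n*F)
Numerator: 2.303 * 8.314 * 331 = 6337.7
Denominator: 0.55 * 1 * 96485 = 53066.75
b = 6337.7 / 53066.75 = 0.119 V/decade

0.119 V/decade


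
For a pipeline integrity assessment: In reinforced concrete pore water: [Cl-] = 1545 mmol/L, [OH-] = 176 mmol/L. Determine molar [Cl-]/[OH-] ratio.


Threshold parameter = [Cl-] / [OH-] (molar basis; both in mmol/L, so units cancel)
Ratio = 1545 / 176 = 8.78

8.78


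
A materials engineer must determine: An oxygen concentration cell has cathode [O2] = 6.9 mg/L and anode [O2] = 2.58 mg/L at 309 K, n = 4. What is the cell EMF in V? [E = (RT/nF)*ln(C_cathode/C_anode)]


Apply the Nernst concentration-cell relation: E = (RT/nF)*ln(C_cathode/C_anode)
RT/nF = 8.314*309/(4*96485) = 0.00665654 V
ln(6.9/2.58) = 0.98373
E = 0.00665654 * 0.98373 = 0.00655 V

0.00655 V


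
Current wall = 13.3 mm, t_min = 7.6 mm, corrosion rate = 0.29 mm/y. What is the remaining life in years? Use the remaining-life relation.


Apply the remaining-life relation: RL = (t_current − t_min) / CR
RL = (13.3 − 7.6) / 0.29 = 5.7 / 0.29 = 19.7 years

19.7 years


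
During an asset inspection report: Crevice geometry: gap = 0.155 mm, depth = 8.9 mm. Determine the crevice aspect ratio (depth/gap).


Aspect ratio = depth / gap
Ratio = 8.9 / 0.155 = 57.4

57.4


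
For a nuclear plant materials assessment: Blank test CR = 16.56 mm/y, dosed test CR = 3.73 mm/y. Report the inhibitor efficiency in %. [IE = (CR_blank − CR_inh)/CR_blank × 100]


Apply the inhibitor-efficiency definition: IE = (CR_blank − CR_inh)/CR_blank × 100
IE = (16.56 − 3.73) / 16.56 × 100
IE = 12.83 / 16.56 × 100 = 77.5 %

77.5 %


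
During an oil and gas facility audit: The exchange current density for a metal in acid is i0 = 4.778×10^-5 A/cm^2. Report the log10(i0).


i0 = 4.778×10^-5 A/cm^2
log10(i0) = -4.321

-4.321


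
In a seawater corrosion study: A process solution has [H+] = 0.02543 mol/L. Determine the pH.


pH = −log10[H+]
pH = −log10(0.02543) = 1.59

1.59


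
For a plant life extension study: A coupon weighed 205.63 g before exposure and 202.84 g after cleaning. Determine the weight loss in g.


Weight loss = initial − final
WL = 205.63 − 202.84 = 2.79 g

2.79 g


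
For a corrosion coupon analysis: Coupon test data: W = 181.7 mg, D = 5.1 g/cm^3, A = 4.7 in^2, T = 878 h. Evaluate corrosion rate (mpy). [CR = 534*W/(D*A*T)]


Apply the mpy weight-loss relation: CR = 534 * W / (D * A * T)
Numerator: 534 * 181.7 = 97027.8
Denominator: 5.1 * 4.7 * 878 = 21045.66
CR = 97027.8 / 21045.66 = 4.6103 mpy

4.6103 mpy


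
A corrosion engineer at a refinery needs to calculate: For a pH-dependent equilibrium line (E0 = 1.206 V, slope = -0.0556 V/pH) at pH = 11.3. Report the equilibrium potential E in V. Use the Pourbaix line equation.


Apply the Pourbaix line equation: E = E0 + slope*pH
E = 1.206 + (-0.0556)*11.3 = 1.206 + (-0.62828) = 0.57772 V
Rounded to 3 decimal places: E = 0.578 V

0.578 V


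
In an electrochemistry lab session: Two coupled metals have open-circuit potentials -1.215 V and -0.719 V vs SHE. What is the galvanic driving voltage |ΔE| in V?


Driving voltage is the absolute potential difference.
|ΔE| = |-1.215 − (-0.719)| = 0.496 V

0.496 V


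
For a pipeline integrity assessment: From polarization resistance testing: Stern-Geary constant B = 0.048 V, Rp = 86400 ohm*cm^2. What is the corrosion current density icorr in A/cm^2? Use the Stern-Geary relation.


Apply the Stern-Geary relation: icorr = B / Rp
icorr = 0.048 / 86400 = 5.556×10^-7 A/cm^2

5.556×10^-7 A/cm^2


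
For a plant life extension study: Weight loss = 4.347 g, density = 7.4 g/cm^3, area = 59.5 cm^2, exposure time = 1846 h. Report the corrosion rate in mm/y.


Apply the mm/y weight-loss relation: CR = 87600 * W / (D * A * T)
Numerator: 87600 * 4.347 = 380797.2
Denominator: 7.4 * 59.5 * 1846 = 812793.8
CR = 380797.2 / 812793.8 = 0.468504 mm/y

0.468504 mm/y


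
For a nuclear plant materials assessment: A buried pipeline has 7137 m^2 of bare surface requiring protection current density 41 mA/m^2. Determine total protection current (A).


I = area * current density, then convert mA → A (÷1000)
I = 7137 * 41 / 1000 = 292.62 A

292.62 A


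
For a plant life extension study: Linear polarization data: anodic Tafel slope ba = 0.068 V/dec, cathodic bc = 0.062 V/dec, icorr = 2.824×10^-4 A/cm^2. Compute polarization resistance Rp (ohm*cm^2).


Apply the Stern-Geary equation: Rp = ba*bc / (2.303*icorr*(ba+bc))
ba*bc = 0.068*0.062 = 0.004216
ba+bc = 0.13; 2.303*icorr*(ba+bc) = 2.303*2.824×10^-4*0.13 = 8.4547736×10^-5
Rp = 0.004216 / 8.4547736×10^-5 = 49.9 ohm*cm^2

49.9 ohm*cm^2


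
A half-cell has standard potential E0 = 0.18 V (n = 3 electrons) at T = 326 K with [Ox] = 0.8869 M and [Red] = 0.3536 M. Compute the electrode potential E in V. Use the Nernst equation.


Apply the Nernst equation: E = E0 + (RT/nF)*ln([Ox]/[Red])
Step 1: RT/nF = 8.314*326/(3*96485) = 0.00936368 V
Step 2: [Ox]/[Red] = 0.8869/0.3536 = 2.508201
Step 3: ln(2.508201) = 0.919566
Step 4: correction = 0.00936368 * 0.919566 = 0.0086 V
E = 0.18 + 0.0086 = 0.1886 V

0.1886 V


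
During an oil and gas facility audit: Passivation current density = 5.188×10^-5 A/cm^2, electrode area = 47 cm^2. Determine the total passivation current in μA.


I = i_pass * A, then convert A → μA (×10^6)
I = 5.188×10^-5 * 47 * 10^6 = 2438.36 μA

2438.36 μA


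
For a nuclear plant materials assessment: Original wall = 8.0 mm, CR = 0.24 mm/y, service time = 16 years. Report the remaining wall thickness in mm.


Remaining wall = original − CR × time
t = 8.0 − 0.24*16 = 8.0 − 3.84 = 4.16 mm

4.16 mm


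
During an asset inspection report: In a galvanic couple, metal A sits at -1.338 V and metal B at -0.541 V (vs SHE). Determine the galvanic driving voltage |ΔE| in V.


Driving voltage is the absolute potential difference.
|ΔE| = |-1.338 − (-0.541)| = 0.797 V

0.797 V


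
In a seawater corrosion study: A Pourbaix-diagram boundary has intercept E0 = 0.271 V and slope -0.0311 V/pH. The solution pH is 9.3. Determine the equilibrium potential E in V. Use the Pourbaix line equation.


Apply the Pourbaix line equation: E = E0 + slope*pH
E = 0.271 + (-0.0311)*9.3 = 0.271 + (-0.28923) = -0.01823 V
Rounded to 4 decimal places: E = -0.0182 V

-0.0182 V


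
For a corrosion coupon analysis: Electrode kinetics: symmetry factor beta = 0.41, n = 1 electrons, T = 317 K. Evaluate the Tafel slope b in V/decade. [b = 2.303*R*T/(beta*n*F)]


Apply the Tafel slope relation: b = 2.303*R*T/(beta*n*F)
Numerator: 2.303 * 8.314 * 317 = 6069.64
Denominator: 0.41 * 1 * 96485 = 39558.85
b = 6069.64 / 39558.85 = 0.1534 V/decade

0.1534 V/decade


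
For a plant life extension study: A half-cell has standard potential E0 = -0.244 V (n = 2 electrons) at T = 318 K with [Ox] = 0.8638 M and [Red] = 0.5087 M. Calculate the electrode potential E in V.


Apply the Nernst equation: E = E0 + (RT/nF)*ln([Ox]/[Red])
Step 1: RT/nF = 8.314*318/(2*96485) = 0.01370084 V
Step 2: [Ox]/[Red] = 0.8638/0.5087 = 1.698054
Step 3: ln(1.698054) = 0.529483
Step 4: correction = 0.01370084 * 0.529483 = 0.0073 V
E = -0.244 + 0.0073 = -0.2367 V

-0.2367 V


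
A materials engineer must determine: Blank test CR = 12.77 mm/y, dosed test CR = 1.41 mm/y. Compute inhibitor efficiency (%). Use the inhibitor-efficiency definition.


Apply the inhibitor-efficiency definition: IE = (CR_blank − CR_inh)/CR_blank × 100
IE = (12.77 − 1.41) / 12.77 × 100
IE = 11.36 / 12.77 × 100 = 89.0 %

89.0 %


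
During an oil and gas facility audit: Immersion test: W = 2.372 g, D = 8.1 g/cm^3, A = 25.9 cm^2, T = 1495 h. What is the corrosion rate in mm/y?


Apply the mm/y weight-loss relation: CR = 87600 * W / (D * A * T)
Numerator: 87600 * 2.372 = 207787.2
Denominator: 8.1 * 25.9 * 1495 = 313636.05
CR = 207787.2 / 313636.05 = 0.662511 mm/y

0.662511 mm/y


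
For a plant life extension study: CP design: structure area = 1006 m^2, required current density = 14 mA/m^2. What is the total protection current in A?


I = area * current density, then convert mA → A (÷1000)
I = 1006 * 14 / 1000 = 14.08 A

14.08 A


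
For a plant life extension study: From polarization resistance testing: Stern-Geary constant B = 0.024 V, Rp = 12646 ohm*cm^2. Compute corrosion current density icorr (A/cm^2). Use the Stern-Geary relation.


Apply the Stern-Geary relation: icorr = B / Rp
icorr = 0.024 / 12646 = 1.898×10^-6 A/cm^2

1.898×10^-6 A/cm^2


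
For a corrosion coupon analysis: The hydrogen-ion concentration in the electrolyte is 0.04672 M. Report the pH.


pH = −log10[H+]
pH = −log10(0.04672) = 1.33

1.33


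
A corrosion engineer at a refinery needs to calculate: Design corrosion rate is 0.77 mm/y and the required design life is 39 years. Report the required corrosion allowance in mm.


Corrosion allowance = CR × design life
CA = 0.77 * 39 = 30.03 mm

30.03 mm


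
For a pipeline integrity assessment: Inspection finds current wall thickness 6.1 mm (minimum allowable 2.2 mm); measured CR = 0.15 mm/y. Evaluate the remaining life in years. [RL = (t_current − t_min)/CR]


Apply the remaining-life relation: RL = (t_current − t_min) / CR
RL = (6.1 − 2.2) / 0.15 = 3.9 / 0.15 = 26.0 years

26.0 years


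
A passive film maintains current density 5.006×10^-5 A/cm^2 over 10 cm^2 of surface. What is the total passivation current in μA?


I = i_pass * A, then convert A → μA (×10^6)
I = 5.006×10^-5 * 10 * 10^6 = 500.6 μA

500.6 μA


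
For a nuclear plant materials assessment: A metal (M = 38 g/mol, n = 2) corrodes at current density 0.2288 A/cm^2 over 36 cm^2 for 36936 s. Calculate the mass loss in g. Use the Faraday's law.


Apply Faraday's law: m = i*A*t*M / (n*F)
Total charge passed Q = i*A*t = 0.2288*36*36936 = 304234.4448 C
m = Q*M/(n*F) = 304234.4448*38/(2*96485) = 59.91039 g

59.91039 g


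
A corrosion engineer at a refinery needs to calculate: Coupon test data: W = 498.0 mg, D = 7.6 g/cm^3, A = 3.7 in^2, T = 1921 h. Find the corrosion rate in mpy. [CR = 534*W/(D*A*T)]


Apply the mpy weight-loss relation: CR = 534 * W / (D * A * T)
Numerator: 534 * 498.0 = 265932.0
Denominator: 7.6 * 3.7 * 1921 = 54018.52
CR = 265932.0 / 54018.52 = 4.92298 mpy

4.92298 mpy


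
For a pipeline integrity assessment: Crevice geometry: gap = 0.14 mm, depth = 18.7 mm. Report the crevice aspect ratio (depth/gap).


Aspect ratio = depth / gap
Ratio = 18.7 / 0.14 = 133.6

133.6


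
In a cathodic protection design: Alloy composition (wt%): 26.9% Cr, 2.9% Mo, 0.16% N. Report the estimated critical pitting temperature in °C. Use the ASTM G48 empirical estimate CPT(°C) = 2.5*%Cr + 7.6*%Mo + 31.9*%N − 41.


Apply the ASTM G48 empirical CPT estimate: CPT(°C) = 2.5*%Cr + 7.6*%Mo + 31.9*%N − 41
2.5*26.9 = 67.25; 7.6*2.9 = 22.04; 31.9*0.16 = 5.104
CPT = 67.25 + 22.04 + 5.104 − 41 = 53.394 °C
Rounded to 0.1 °C: CPT ≈ 53.4 °C

53.4 °C


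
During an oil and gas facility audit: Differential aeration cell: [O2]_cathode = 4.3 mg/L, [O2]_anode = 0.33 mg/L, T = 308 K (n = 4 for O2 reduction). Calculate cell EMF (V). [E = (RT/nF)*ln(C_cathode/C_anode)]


Apply the Nernst concentration-cell relation: E = (RT/nF)*ln(C_cathode/C_anode)
RT/nF = 8.314*308/(4*96485) = 0.006635 V
ln(4.3/0.33) = 2.56728
E = 0.006635 * 2.56728 = 0.01703 V

0.01703 V


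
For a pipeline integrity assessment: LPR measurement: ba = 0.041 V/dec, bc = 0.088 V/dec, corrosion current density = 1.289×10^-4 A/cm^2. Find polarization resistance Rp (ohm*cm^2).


Apply the Stern-Geary equation: Rp = ba*bc / (2.303*icorr*(ba+bc))
ba*bc = 0.041*0.088 = 0.003608
ba+bc = 0.129; 2.303*icorr*(ba+bc) = 2.303*1.289×10^-4*0.129 = 3.8294514×10^-5
Rp = 0.003608 / 3.8294514×10^-5 = 94.2 ohm*cm^2

94.2 ohm*cm^2


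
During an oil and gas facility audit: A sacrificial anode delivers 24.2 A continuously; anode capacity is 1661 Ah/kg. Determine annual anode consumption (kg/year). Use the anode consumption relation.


Annual consumption = current * hours per year / capacity
Rate = 24.2 * 8760 / 1661 = 127.6 kg/year

127.6 kg/year


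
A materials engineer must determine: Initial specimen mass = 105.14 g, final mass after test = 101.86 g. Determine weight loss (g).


Weight loss = initial − final
WL = 105.14 − 101.86 = 3.28 g

3.28 g


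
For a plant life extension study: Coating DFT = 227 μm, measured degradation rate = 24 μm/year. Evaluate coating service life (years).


Service life = thickness / degradation rate
Life = 227 / 24 = 9.5 years

9.5 years


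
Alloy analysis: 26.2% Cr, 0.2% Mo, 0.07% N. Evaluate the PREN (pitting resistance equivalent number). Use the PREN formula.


Apply the PREN formula: PREN = Cr + 3.3*Mo + 16*N
PREN = 26.2 + 3.3*0.2 + 16*0.07
PREN = 26.2 + 0.66 + 1.12 = 27.98

27.98


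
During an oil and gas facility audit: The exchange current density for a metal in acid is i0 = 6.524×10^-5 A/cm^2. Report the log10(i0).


i0 = 6.524×10^-5 A/cm^2
log10(i0) = -4.185

-4.185


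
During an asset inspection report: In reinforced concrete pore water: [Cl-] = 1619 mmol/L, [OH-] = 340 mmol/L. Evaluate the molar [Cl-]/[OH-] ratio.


Threshold parameter = [Cl-] / [OH-] (molar basis; both in mmol/L, so units cancel)
Ratio = 1619 / 340 = 4.76

4.76


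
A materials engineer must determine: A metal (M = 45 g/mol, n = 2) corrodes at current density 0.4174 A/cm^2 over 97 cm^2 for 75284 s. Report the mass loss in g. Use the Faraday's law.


Apply Faraday's law: m = i*A*t*M / (n*F)
Total charge passed Q = i*A*t = 0.4174*97*75284 = 3048083.5352 C
m = Q*M/(n*F) = 3048083.5352*45/(2*96485) = 710.80354 g

710.80354 g


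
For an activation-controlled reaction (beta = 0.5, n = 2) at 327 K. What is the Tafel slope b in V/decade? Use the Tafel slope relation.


Apply the Tafel slope relation: b = 2.303*R*T/(beta*n*F)
Numerator: 2.303 * 8.314 * 327 = 6261.12
Denominator: 0.5 * 2 * 96485 = 96485.0
b = 6261.12 / 96485.0 = 0.065 V/decade

0.065 V/decade


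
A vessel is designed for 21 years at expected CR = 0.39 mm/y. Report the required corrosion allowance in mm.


Corrosion allowance = CR × design life
CA = 0.39 * 21 = 8.19 mm

8.19 mm


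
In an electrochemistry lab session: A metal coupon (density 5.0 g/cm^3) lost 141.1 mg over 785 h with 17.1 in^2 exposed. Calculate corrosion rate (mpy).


Apply the mpy weight-loss relation: CR = 534 * W / (D * A * T)
Numerator: 534 * 141.1 = 75347.4
Denominator: 5.0 * 17.1 * 785 = 67117.5
CR = 75347.4 / 67117.5 = 1.123 mpy

1.123 mpy


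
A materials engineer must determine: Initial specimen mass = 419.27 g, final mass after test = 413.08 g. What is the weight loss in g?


Weight loss = initial − final
WL = 419.27 − 413.08 = 6.19 g

6.19 g


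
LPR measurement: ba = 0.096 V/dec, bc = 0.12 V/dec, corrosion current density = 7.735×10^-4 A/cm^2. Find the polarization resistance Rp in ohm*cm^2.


Apply the Stern-Geary equation: Rp = ba*bc / (2.303*icorr*(ba+bc))
ba*bc = 0.096*0.12 = 0.01152
ba+bc = 0.216; 2.303*icorr*(ba+bc) = 2.303*7.735×10^-4*0.216 = 3.8477603×10^-4
Rp = 0.01152 / 3.8477603×10^-4 = 29.94 ohm*cm^2

29.94 ohm*cm^2


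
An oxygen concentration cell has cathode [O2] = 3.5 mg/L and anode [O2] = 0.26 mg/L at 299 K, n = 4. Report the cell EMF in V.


Apply the Nernst concentration-cell relation: E = (RT/nF)*ln(C_cathode/C_anode)
RT/nF = 8.314*299/(4*96485) = 0.00644112 V
ln(3.5/0.26) = 2.59984
E = 0.00644112 * 2.59984 = 0.01675 V

0.01675 V


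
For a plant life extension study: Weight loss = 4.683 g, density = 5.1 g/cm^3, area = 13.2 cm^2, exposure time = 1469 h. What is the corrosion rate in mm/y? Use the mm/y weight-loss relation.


Apply the mm/y weight-loss relation: CR = 87600 * W / (D * A * T)
Numerator: 87600 * 4.683 = 410230.8
Denominator: 5.1 * 13.2 * 1469 = 98893.08
CR = 410230.8 / 98893.08 = 4.14823 mm/y

4.14823 mm/y


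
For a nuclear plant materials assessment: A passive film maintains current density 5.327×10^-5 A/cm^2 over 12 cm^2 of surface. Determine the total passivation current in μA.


I = i_pass * A, then convert A → μA (×10^6)
I = 5.327×10^-5 * 12 * 10^6 = 639.24 μA

639.24 μA


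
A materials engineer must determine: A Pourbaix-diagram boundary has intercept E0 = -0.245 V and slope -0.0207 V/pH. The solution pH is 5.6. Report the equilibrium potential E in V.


Apply the Pourbaix line equation: E = E0 + slope*pH
E = -0.245 + (-0.0207)*5.6 = -0.245 + (-0.11592) = -0.36092 V
Rounded to 4 decimal places: E = -0.3609 V

-0.3609 V


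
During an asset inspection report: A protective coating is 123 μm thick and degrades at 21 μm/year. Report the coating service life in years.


Service life = thickness / degradation rate
Life = 123 / 21 = 5.9 years

5.9 years
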